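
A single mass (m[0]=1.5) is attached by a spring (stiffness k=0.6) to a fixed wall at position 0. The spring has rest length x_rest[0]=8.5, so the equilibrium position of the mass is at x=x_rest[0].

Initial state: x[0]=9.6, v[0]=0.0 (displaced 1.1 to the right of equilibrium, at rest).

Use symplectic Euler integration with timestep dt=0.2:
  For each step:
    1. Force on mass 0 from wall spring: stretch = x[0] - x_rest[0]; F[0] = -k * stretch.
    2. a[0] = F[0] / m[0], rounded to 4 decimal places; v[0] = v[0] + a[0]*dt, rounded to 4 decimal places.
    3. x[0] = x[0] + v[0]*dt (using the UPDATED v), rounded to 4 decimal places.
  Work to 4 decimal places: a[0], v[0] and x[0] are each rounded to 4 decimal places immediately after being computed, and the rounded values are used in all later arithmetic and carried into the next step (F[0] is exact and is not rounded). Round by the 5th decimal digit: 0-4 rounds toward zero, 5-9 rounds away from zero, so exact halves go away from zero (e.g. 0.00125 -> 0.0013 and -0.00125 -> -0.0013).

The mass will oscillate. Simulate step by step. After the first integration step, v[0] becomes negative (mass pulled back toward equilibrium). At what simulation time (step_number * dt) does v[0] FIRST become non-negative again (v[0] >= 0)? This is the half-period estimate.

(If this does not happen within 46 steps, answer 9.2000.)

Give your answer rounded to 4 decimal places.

Step 0: x=[9.6000] v=[0.0000]
Step 1: x=[9.5824] v=[-0.0880]
Step 2: x=[9.5475] v=[-0.1746]
Step 3: x=[9.4958] v=[-0.2584]
Step 4: x=[9.4282] v=[-0.3381]
Step 5: x=[9.3457] v=[-0.4124]
Step 6: x=[9.2497] v=[-0.4801]
Step 7: x=[9.1417] v=[-0.5401]
Step 8: x=[9.0234] v=[-0.5914]
Step 9: x=[8.8967] v=[-0.6333]
Step 10: x=[8.7637] v=[-0.6650]
Step 11: x=[8.6265] v=[-0.6861]
Step 12: x=[8.4873] v=[-0.6962]
Step 13: x=[8.3483] v=[-0.6952]
Step 14: x=[8.2117] v=[-0.6831]
Step 15: x=[8.0797] v=[-0.6600]
Step 16: x=[7.9544] v=[-0.6264]
Step 17: x=[7.8378] v=[-0.5828]
Step 18: x=[7.7318] v=[-0.5298]
Step 19: x=[7.6381] v=[-0.4683]
Step 20: x=[7.5582] v=[-0.3993]
Step 21: x=[7.4934] v=[-0.3240]
Step 22: x=[7.4447] v=[-0.2435]
Step 23: x=[7.4129] v=[-0.1591]
Step 24: x=[7.3985] v=[-0.0721]
Step 25: x=[7.4017] v=[0.0160]
First v>=0 after going negative at step 25, time=5.0000

Answer: 5.0000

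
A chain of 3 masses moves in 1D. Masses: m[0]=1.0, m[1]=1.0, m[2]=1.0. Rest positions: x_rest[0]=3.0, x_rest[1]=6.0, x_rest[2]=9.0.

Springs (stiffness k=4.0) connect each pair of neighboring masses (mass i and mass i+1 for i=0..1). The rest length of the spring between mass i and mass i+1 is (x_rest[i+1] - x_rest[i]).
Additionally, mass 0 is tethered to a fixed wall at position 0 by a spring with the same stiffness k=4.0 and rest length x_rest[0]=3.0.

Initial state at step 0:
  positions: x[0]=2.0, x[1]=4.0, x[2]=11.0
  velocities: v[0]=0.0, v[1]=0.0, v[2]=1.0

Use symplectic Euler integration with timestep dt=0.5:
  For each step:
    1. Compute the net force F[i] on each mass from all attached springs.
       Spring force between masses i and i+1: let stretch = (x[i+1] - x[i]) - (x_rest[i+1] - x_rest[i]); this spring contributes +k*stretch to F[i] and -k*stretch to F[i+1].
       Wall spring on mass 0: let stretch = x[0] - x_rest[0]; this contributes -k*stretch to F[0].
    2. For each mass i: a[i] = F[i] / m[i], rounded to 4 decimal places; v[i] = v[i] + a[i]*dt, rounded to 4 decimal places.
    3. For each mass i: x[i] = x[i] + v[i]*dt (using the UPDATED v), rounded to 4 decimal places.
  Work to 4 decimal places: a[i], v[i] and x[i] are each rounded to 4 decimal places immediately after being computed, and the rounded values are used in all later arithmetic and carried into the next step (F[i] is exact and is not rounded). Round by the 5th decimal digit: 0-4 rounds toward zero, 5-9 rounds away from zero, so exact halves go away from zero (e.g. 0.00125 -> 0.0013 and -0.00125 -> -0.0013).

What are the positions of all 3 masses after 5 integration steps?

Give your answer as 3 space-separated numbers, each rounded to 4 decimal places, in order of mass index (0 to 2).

Answer: 4.0000 3.5000 11.5000

Derivation:
Step 0: x=[2.0000 4.0000 11.0000] v=[0.0000 0.0000 1.0000]
Step 1: x=[2.0000 9.0000 7.5000] v=[0.0000 10.0000 -7.0000]
Step 2: x=[7.0000 5.5000 8.5000] v=[10.0000 -7.0000 2.0000]
Step 3: x=[3.5000 6.5000 9.5000] v=[-7.0000 2.0000 2.0000]
Step 4: x=[-0.5000 7.5000 10.5000] v=[-8.0000 2.0000 2.0000]
Step 5: x=[4.0000 3.5000 11.5000] v=[9.0000 -8.0000 2.0000]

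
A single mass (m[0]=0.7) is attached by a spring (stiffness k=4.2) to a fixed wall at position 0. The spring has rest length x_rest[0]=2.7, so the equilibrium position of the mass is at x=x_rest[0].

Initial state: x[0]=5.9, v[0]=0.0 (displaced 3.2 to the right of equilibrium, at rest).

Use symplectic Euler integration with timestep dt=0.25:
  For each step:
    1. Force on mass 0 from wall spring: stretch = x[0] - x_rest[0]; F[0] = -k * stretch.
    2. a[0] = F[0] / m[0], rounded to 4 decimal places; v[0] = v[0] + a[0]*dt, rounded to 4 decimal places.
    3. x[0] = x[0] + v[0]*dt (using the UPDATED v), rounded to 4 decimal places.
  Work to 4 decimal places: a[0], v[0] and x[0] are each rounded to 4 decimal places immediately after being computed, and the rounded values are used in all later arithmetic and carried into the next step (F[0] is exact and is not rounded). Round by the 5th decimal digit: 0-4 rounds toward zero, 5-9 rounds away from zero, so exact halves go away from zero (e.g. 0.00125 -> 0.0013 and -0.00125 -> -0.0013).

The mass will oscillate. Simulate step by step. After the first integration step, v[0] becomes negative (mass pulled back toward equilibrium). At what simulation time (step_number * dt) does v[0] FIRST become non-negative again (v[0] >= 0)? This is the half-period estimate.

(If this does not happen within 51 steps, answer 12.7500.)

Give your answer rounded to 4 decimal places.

Answer: 1.5000

Derivation:
Step 0: x=[5.9000] v=[0.0000]
Step 1: x=[4.7000] v=[-4.8000]
Step 2: x=[2.7500] v=[-7.8000]
Step 3: x=[0.7813] v=[-7.8750]
Step 4: x=[-0.4680] v=[-4.9970]
Step 5: x=[-0.5293] v=[-0.2450]
Step 6: x=[0.6205] v=[4.5990]
First v>=0 after going negative at step 6, time=1.5000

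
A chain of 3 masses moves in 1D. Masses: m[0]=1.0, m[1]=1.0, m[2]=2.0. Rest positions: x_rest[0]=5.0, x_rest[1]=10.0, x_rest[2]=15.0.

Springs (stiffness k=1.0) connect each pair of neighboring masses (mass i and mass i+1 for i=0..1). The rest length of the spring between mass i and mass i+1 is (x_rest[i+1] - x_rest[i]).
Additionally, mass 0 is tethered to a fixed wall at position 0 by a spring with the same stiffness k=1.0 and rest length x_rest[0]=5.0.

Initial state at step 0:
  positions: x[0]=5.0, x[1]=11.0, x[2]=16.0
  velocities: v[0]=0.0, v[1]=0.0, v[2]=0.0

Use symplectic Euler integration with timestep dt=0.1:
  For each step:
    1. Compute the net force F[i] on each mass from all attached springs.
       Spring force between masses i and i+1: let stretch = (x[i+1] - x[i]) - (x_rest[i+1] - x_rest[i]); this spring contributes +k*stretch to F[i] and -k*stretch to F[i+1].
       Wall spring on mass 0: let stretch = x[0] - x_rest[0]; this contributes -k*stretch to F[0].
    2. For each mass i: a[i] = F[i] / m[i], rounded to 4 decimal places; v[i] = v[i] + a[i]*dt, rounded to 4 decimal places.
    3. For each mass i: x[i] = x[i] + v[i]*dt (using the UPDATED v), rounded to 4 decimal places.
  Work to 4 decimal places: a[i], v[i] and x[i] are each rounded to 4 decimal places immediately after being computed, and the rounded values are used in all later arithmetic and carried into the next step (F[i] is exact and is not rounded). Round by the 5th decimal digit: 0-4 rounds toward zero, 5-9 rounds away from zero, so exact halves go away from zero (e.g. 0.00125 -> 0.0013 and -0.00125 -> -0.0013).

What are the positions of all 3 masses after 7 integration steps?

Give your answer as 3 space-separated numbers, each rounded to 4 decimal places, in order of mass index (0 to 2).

Answer: 5.2441 10.7558 15.9940

Derivation:
Step 0: x=[5.0000 11.0000 16.0000] v=[0.0000 0.0000 0.0000]
Step 1: x=[5.0100 10.9900 16.0000] v=[0.1000 -0.1000 0.0000]
Step 2: x=[5.0297 10.9703 16.0000] v=[0.1970 -0.1970 -0.0005]
Step 3: x=[5.0585 10.9415 15.9998] v=[0.2881 -0.2881 -0.0020]
Step 4: x=[5.0956 10.9044 15.9993] v=[0.3706 -0.3706 -0.0049]
Step 5: x=[5.1398 10.8602 15.9983] v=[0.4419 -0.4420 -0.0097]
Step 6: x=[5.1898 10.8102 15.9966] v=[0.5000 -0.5002 -0.0166]
Step 7: x=[5.2441 10.7558 15.9940] v=[0.5431 -0.5436 -0.0259]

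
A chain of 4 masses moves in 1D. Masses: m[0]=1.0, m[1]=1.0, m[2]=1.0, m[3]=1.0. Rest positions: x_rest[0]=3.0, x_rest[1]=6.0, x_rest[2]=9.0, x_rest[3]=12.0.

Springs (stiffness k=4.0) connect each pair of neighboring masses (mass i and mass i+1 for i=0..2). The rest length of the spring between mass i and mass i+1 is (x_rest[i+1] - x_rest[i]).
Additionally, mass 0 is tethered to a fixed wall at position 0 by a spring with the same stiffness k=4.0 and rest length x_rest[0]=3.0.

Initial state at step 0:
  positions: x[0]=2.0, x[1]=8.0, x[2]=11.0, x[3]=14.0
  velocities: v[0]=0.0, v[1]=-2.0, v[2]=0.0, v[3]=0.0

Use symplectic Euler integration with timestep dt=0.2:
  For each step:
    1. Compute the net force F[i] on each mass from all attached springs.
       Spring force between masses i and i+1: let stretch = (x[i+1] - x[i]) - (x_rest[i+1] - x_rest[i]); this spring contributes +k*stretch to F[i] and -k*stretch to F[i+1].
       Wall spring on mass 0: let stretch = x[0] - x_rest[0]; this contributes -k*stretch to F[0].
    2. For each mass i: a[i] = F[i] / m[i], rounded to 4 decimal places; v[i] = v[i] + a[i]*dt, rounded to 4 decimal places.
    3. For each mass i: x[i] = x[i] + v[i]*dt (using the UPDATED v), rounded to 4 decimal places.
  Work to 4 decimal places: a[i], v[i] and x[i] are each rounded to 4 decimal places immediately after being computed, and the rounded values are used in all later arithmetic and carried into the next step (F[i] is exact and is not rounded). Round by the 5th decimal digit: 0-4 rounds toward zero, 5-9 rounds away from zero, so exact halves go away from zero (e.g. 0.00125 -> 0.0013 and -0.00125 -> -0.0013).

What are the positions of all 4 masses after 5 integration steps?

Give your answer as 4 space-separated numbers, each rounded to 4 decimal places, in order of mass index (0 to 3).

Answer: 4.2780 6.0168 9.1666 13.6040

Derivation:
Step 0: x=[2.0000 8.0000 11.0000 14.0000] v=[0.0000 -2.0000 0.0000 0.0000]
Step 1: x=[2.6400 7.1200 11.0000 14.0000] v=[3.2000 -4.4000 0.0000 0.0000]
Step 2: x=[3.5744 6.1440 10.8592 14.0000] v=[4.6720 -4.8800 -0.7040 0.0000]
Step 3: x=[4.3480 5.5113 10.4665 13.9775] v=[3.8682 -3.1635 -1.9635 -0.1126]
Step 4: x=[4.6121 5.4853 9.8427 13.8732] v=[1.3204 -0.1300 -3.1189 -0.5214]
Step 5: x=[4.2780 6.0168 9.1666 13.6040] v=[-1.6707 2.6574 -3.3804 -1.3458]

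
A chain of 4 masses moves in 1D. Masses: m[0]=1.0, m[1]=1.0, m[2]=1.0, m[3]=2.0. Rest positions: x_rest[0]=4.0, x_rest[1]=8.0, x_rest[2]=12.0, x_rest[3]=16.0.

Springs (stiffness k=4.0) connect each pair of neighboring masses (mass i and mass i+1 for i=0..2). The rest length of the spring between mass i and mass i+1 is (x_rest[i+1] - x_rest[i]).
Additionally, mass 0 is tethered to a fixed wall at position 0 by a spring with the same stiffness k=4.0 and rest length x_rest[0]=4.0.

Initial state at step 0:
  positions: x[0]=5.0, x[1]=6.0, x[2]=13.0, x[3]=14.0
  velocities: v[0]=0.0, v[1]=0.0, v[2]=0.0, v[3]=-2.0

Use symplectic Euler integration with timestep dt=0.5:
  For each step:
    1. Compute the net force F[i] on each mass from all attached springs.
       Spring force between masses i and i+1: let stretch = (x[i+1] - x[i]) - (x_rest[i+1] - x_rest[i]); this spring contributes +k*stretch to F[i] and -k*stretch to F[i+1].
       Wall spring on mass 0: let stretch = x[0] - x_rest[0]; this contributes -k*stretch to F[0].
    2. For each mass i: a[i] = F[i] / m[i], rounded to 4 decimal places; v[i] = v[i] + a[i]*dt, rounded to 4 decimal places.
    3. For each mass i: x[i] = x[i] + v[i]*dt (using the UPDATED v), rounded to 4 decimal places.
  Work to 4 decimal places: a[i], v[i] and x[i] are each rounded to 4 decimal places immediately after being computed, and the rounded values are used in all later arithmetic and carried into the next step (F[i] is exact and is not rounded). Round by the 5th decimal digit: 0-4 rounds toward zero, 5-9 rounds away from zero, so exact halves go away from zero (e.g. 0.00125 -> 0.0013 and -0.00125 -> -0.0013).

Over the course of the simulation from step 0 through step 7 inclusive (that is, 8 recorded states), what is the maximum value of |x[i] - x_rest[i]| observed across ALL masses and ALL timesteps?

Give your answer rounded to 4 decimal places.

Step 0: x=[5.0000 6.0000 13.0000 14.0000] v=[0.0000 0.0000 0.0000 -2.0000]
Step 1: x=[1.0000 12.0000 7.0000 14.5000] v=[-8.0000 12.0000 -12.0000 1.0000]
Step 2: x=[7.0000 2.0000 13.5000 13.2500] v=[12.0000 -20.0000 13.0000 -2.5000]
Step 3: x=[1.0000 8.5000 8.2500 14.1250] v=[-12.0000 13.0000 -10.5000 1.7500]
Step 4: x=[1.5000 7.2500 9.1250 14.0625] v=[1.0000 -2.5000 1.7500 -0.1250]
Step 5: x=[6.2500 2.1250 13.0625 13.5313] v=[9.5000 -10.2500 7.8750 -1.0625]
Step 6: x=[0.6250 12.0625 6.5313 14.7657] v=[-11.2500 19.8750 -13.0624 2.4687]
Step 7: x=[5.8125 5.0313 13.7657 13.8829] v=[10.3750 -14.0624 14.4688 -1.7657]
Max displacement = 6.0000

Answer: 6.0000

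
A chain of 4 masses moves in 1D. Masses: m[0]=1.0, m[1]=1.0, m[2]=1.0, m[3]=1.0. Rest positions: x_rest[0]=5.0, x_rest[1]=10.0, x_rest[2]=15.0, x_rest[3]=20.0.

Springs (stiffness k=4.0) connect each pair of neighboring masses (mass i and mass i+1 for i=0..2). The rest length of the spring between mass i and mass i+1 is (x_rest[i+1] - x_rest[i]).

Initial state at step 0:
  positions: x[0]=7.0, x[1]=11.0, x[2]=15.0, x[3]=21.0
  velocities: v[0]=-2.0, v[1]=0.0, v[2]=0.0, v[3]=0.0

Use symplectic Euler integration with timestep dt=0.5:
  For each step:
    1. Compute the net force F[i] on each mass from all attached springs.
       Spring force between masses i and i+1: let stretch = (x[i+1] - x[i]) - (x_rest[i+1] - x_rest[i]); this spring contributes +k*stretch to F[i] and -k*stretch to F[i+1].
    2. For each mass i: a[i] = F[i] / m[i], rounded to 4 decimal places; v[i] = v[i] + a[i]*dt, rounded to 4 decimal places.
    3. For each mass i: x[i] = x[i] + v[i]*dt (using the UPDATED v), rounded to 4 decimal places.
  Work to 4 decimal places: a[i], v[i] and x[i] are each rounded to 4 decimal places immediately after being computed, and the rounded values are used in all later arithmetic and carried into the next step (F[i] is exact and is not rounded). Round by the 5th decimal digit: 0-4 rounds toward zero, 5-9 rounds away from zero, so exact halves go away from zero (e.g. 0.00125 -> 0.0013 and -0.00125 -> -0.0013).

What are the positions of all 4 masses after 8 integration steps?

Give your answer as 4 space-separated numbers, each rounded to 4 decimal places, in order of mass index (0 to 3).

Answer: 5.0000 9.0000 13.0000 19.0000

Derivation:
Step 0: x=[7.0000 11.0000 15.0000 21.0000] v=[-2.0000 0.0000 0.0000 0.0000]
Step 1: x=[5.0000 11.0000 17.0000 20.0000] v=[-4.0000 0.0000 4.0000 -2.0000]
Step 2: x=[4.0000 11.0000 16.0000 21.0000] v=[-2.0000 0.0000 -2.0000 2.0000]
Step 3: x=[5.0000 9.0000 15.0000 22.0000] v=[2.0000 -4.0000 -2.0000 2.0000]
Step 4: x=[5.0000 9.0000 15.0000 21.0000] v=[0.0000 0.0000 0.0000 -2.0000]
Step 5: x=[4.0000 11.0000 15.0000 19.0000] v=[-2.0000 4.0000 0.0000 -4.0000]
Step 6: x=[5.0000 10.0000 15.0000 18.0000] v=[2.0000 -2.0000 0.0000 -2.0000]
Step 7: x=[6.0000 9.0000 13.0000 19.0000] v=[2.0000 -2.0000 -4.0000 2.0000]
Step 8: x=[5.0000 9.0000 13.0000 19.0000] v=[-2.0000 0.0000 0.0000 0.0000]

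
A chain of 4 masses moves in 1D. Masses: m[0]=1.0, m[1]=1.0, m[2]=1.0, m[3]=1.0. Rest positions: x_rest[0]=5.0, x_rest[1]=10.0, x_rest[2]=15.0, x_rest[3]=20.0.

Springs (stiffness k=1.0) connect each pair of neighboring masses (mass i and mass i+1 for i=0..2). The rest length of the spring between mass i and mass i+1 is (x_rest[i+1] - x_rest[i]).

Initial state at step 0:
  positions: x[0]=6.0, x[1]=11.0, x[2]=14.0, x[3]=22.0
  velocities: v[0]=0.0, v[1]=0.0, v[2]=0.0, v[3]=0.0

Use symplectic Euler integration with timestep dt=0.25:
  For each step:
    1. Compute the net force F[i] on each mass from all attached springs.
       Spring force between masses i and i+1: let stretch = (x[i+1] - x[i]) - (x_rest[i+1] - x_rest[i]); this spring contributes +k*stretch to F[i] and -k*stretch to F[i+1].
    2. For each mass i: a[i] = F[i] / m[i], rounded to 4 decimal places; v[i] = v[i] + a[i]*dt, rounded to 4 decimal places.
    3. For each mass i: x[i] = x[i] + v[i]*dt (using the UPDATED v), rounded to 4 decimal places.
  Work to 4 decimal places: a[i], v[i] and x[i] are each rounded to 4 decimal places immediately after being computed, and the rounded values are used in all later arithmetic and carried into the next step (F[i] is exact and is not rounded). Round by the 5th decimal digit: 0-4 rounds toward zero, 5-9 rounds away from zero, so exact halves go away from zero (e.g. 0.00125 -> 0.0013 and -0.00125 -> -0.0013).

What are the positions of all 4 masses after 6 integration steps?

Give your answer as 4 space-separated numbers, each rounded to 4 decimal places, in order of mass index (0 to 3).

Step 0: x=[6.0000 11.0000 14.0000 22.0000] v=[0.0000 0.0000 0.0000 0.0000]
Step 1: x=[6.0000 10.8750 14.3125 21.8125] v=[0.0000 -0.5000 1.2500 -0.7500]
Step 2: x=[5.9922 10.6602 14.8789 21.4688] v=[-0.0313 -0.8594 2.2656 -1.3750]
Step 3: x=[5.9636 10.4173 15.5935 21.0257] v=[-0.1143 -0.9717 2.8584 -1.7725]
Step 4: x=[5.9009 10.2195 16.3241 20.5556] v=[-0.2509 -0.7911 2.9224 -1.8806]
Step 5: x=[5.7956 10.1334 16.9376 20.1335] v=[-0.4213 -0.3446 2.4541 -1.6885]
Step 6: x=[5.6489 10.2014 17.3256 19.8241] v=[-0.5869 0.2720 1.5520 -1.2375]

Answer: 5.6489 10.2014 17.3256 19.8241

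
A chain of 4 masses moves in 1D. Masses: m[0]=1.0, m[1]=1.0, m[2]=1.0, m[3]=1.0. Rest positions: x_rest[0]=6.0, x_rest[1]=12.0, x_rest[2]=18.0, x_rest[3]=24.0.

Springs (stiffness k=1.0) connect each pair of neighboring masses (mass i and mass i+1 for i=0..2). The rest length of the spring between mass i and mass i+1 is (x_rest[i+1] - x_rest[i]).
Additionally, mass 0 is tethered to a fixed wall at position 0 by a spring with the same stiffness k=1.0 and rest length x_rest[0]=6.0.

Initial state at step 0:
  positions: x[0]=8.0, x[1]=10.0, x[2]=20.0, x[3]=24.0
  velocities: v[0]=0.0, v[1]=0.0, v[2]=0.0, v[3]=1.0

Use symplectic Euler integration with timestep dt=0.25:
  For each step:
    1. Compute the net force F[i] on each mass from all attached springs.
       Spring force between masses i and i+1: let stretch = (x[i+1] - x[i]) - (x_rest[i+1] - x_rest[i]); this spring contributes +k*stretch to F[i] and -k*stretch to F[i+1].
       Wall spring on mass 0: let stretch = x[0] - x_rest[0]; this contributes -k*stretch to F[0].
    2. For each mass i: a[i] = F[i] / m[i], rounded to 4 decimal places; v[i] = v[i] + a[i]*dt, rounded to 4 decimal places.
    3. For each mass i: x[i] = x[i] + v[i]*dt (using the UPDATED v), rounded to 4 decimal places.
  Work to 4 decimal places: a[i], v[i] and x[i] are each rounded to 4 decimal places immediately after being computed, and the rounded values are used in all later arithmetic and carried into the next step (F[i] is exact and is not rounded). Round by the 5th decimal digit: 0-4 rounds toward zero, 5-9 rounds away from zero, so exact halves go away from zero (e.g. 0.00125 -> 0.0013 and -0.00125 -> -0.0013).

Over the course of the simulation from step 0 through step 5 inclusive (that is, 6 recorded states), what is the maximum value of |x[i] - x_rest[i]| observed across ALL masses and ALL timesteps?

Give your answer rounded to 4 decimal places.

Step 0: x=[8.0000 10.0000 20.0000 24.0000] v=[0.0000 0.0000 0.0000 1.0000]
Step 1: x=[7.6250 10.5000 19.6250 24.3750] v=[-1.5000 2.0000 -1.5000 1.5000]
Step 2: x=[6.9531 11.3906 18.9766 24.8281] v=[-2.6875 3.5625 -2.5938 1.8125]
Step 3: x=[6.1240 12.4780 18.2198 25.2905] v=[-3.3164 4.3496 -3.0274 1.8496]
Step 4: x=[5.3093 13.5272 17.5460 25.6860] v=[-3.2589 4.1966 -2.6952 1.5819]
Step 5: x=[4.6764 14.3139 17.1298 25.9477] v=[-2.5318 3.1468 -1.6649 1.0469]
Max displacement = 2.3139

Answer: 2.3139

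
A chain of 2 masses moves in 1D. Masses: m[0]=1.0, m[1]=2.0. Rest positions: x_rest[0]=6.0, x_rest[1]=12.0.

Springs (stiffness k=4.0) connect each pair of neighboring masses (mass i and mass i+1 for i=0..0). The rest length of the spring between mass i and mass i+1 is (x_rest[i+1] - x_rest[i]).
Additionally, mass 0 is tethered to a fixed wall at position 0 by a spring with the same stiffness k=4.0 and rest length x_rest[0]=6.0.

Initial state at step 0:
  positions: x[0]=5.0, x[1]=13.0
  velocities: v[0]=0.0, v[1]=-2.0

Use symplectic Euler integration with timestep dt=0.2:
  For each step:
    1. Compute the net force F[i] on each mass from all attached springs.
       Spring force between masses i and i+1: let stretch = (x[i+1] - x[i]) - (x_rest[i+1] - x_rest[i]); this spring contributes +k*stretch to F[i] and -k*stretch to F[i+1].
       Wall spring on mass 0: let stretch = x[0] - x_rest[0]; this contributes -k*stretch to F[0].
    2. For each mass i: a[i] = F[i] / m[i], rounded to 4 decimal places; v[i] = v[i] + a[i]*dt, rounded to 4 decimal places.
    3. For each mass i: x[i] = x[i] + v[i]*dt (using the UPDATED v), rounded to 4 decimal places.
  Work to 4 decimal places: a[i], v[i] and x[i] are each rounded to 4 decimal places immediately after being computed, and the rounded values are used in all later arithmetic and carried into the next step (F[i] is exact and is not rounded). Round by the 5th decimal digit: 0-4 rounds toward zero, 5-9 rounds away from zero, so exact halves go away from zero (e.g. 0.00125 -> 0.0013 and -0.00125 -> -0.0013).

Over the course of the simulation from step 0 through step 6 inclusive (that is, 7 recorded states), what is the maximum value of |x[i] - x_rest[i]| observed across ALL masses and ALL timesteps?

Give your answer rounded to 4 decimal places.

Step 0: x=[5.0000 13.0000] v=[0.0000 -2.0000]
Step 1: x=[5.4800 12.4400] v=[2.4000 -2.8000]
Step 2: x=[6.1968 11.8032] v=[3.5840 -3.1840]
Step 3: x=[6.8191 11.1979] v=[3.1117 -3.0266]
Step 4: x=[7.0510 10.7223] v=[1.1595 -2.3781]
Step 5: x=[6.7421 10.4330] v=[-1.5443 -1.4466]
Step 6: x=[5.9450 10.3284] v=[-3.9853 -0.5230]
Max displacement = 1.6716

Answer: 1.6716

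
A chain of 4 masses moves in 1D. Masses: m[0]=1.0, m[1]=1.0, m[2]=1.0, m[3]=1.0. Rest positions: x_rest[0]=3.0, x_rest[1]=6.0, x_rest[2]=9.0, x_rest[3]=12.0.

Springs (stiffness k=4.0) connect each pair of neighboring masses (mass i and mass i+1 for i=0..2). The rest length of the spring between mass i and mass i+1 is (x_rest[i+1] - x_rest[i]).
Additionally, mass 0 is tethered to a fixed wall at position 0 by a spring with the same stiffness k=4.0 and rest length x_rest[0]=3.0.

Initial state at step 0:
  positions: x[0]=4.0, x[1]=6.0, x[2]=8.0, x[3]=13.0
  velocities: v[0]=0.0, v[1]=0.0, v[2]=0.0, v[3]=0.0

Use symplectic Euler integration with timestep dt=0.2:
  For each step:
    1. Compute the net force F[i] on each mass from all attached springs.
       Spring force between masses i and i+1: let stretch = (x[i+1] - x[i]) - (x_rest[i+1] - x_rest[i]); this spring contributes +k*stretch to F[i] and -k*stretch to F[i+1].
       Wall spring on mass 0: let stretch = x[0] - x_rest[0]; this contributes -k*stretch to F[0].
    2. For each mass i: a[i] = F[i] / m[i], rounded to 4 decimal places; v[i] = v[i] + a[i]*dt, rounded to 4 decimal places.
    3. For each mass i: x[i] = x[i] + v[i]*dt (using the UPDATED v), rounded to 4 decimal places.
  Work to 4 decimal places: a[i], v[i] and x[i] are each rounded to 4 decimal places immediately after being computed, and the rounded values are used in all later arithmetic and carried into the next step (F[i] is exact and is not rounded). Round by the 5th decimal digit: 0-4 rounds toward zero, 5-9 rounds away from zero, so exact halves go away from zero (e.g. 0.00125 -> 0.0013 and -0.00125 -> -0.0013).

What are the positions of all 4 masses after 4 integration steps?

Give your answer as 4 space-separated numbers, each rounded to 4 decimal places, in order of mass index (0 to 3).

Step 0: x=[4.0000 6.0000 8.0000 13.0000] v=[0.0000 0.0000 0.0000 0.0000]
Step 1: x=[3.6800 6.0000 8.4800 12.6800] v=[-1.6000 0.0000 2.4000 -1.6000]
Step 2: x=[3.1424 6.0256 9.2352 12.1680] v=[-2.6880 0.1280 3.7760 -2.5600]
Step 3: x=[2.5633 6.1034 9.9461 11.6668] v=[-2.8954 0.3891 3.5546 -2.5062]
Step 4: x=[2.1405 6.2296 10.3175 11.3702] v=[-2.1140 0.6312 1.8570 -1.4828]

Answer: 2.1405 6.2296 10.3175 11.3702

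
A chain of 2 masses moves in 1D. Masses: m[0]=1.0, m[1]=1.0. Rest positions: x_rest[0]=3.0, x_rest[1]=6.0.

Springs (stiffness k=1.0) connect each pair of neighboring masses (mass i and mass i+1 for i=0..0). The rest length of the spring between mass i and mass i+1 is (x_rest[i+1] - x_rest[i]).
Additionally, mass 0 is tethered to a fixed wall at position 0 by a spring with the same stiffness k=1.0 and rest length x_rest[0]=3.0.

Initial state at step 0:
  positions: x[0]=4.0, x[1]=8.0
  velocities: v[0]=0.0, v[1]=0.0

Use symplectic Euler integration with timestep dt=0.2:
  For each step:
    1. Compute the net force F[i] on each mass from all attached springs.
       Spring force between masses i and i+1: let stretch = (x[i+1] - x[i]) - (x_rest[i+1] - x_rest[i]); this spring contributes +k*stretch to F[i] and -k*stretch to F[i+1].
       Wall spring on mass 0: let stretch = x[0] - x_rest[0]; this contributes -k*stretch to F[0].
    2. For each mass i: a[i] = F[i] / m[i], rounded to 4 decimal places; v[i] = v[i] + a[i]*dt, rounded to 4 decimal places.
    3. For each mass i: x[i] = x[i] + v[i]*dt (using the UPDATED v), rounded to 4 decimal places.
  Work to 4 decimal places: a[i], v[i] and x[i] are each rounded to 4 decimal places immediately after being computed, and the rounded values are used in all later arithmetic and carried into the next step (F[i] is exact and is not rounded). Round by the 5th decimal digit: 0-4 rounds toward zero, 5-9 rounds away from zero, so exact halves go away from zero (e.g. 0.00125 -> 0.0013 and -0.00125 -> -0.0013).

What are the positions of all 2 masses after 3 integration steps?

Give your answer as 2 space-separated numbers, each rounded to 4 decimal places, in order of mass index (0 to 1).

Step 0: x=[4.0000 8.0000] v=[0.0000 0.0000]
Step 1: x=[4.0000 7.9600] v=[0.0000 -0.2000]
Step 2: x=[3.9984 7.8816] v=[-0.0080 -0.3920]
Step 3: x=[3.9922 7.7679] v=[-0.0310 -0.5686]

Answer: 3.9922 7.7679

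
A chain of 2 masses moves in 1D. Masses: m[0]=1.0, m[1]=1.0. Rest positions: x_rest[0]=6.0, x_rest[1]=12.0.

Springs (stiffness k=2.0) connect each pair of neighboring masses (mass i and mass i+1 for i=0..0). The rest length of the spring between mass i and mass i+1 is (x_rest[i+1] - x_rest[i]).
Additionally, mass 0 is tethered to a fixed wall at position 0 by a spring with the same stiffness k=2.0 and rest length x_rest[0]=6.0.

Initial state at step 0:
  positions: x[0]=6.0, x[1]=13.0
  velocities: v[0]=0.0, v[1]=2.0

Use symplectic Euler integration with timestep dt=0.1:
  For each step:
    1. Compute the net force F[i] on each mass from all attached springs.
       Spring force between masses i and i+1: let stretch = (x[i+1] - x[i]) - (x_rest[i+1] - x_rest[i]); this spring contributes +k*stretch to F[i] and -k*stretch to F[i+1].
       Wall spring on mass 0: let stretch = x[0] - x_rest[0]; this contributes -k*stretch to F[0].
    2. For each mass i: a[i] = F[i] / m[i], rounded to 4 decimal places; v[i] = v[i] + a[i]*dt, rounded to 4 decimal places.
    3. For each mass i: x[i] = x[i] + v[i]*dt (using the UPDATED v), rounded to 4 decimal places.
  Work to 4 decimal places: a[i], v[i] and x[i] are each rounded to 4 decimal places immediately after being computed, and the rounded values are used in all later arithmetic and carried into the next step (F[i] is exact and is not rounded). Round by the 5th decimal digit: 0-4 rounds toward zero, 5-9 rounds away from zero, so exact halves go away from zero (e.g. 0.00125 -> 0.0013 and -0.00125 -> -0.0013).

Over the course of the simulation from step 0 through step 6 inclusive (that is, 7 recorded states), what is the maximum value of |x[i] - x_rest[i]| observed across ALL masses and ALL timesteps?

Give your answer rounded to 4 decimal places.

Step 0: x=[6.0000 13.0000] v=[0.0000 2.0000]
Step 1: x=[6.0200 13.1800] v=[0.2000 1.8000]
Step 2: x=[6.0628 13.3368] v=[0.4280 1.5680]
Step 3: x=[6.1298 13.4681] v=[0.6702 1.3132]
Step 4: x=[6.2210 13.5727] v=[0.9119 1.0455]
Step 5: x=[6.3348 13.6502] v=[1.1380 0.7752]
Step 6: x=[6.4682 13.7014] v=[1.3341 0.5121]
Max displacement = 1.7014

Answer: 1.7014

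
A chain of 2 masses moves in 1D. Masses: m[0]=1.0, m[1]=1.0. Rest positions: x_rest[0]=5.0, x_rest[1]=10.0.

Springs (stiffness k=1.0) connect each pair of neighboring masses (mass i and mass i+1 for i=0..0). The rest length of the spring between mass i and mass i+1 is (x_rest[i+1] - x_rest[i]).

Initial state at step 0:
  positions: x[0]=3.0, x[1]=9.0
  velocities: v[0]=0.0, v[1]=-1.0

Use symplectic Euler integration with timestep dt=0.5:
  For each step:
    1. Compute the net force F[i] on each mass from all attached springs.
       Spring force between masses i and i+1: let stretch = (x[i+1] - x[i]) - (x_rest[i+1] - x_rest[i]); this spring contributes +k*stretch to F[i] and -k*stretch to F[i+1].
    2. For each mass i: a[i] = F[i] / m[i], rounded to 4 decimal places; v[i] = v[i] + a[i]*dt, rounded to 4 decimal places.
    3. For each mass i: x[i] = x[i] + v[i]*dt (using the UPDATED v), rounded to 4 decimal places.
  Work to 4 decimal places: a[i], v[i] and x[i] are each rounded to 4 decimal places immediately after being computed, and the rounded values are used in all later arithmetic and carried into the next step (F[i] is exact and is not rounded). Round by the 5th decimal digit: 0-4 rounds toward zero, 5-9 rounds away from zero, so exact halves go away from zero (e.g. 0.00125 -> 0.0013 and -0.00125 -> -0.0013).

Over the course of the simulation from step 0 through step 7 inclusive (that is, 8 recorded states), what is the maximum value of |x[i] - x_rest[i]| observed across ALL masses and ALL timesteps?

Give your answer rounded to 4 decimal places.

Step 0: x=[3.0000 9.0000] v=[0.0000 -1.0000]
Step 1: x=[3.2500 8.2500] v=[0.5000 -1.5000]
Step 2: x=[3.5000 7.5000] v=[0.5000 -1.5000]
Step 3: x=[3.5000 7.0000] v=[0.0000 -1.0000]
Step 4: x=[3.1250 6.8750] v=[-0.7500 -0.2500]
Step 5: x=[2.4375 7.0625] v=[-1.3750 0.3750]
Step 6: x=[1.6563 7.3438] v=[-1.5625 0.5625]
Step 7: x=[1.0469 7.4532] v=[-1.2188 0.2188]
Max displacement = 3.9531

Answer: 3.9531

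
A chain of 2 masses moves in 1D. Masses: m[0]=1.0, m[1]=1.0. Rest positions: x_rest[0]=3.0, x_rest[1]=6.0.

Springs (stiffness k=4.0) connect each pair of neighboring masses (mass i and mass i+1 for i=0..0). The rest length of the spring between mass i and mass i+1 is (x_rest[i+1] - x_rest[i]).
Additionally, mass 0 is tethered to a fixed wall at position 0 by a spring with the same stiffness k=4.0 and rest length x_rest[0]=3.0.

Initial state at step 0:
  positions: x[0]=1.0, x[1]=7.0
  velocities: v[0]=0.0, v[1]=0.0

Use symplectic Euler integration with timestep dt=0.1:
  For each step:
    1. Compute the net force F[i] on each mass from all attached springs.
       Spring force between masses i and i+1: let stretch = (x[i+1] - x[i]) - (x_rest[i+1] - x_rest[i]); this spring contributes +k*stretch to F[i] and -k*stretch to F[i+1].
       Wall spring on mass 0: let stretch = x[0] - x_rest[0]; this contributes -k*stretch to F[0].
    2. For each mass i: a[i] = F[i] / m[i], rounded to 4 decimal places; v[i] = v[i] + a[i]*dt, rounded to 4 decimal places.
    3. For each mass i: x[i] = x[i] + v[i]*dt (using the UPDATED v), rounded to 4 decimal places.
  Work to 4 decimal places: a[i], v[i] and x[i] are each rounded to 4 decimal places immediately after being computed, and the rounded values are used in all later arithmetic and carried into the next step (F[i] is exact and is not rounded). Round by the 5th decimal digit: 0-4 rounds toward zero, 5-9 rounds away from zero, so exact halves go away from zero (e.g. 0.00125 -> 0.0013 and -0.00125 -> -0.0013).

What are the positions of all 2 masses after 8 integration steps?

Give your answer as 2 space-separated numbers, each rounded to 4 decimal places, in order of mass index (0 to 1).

Answer: 4.7311 4.8128

Derivation:
Step 0: x=[1.0000 7.0000] v=[0.0000 0.0000]
Step 1: x=[1.2000 6.8800] v=[2.0000 -1.2000]
Step 2: x=[1.5792 6.6528] v=[3.7920 -2.2720]
Step 3: x=[2.0982 6.3427] v=[5.1898 -3.1014]
Step 4: x=[2.7030 5.9828] v=[6.0483 -3.5992]
Step 5: x=[3.3309 5.6117] v=[6.2790 -3.7111]
Step 6: x=[3.9168 5.2694] v=[5.8590 -3.4234]
Step 7: x=[4.4001 4.9930] v=[4.8333 -2.7644]
Step 8: x=[4.7311 4.8128] v=[3.3104 -1.8016]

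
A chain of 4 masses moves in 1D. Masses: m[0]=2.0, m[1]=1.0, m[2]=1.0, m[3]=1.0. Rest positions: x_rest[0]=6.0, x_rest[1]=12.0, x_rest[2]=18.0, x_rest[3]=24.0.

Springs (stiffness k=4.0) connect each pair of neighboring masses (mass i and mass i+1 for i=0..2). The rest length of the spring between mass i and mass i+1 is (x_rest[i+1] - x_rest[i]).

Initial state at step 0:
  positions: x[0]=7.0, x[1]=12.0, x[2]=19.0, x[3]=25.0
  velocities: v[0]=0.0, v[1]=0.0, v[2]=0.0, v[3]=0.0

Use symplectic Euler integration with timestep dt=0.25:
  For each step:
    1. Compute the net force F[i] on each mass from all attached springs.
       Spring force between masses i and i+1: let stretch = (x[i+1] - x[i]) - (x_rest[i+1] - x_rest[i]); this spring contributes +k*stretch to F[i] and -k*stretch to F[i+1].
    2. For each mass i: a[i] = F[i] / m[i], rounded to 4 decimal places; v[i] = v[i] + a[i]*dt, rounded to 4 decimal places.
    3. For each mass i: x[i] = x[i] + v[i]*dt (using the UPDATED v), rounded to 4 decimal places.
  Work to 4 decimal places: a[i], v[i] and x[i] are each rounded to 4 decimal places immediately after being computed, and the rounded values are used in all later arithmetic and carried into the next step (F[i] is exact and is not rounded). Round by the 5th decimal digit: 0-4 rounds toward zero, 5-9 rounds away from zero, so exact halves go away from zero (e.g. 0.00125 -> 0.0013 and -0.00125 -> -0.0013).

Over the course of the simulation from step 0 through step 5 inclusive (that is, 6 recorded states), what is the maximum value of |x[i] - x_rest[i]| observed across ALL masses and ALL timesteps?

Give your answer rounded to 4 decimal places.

Answer: 1.5352

Derivation:
Step 0: x=[7.0000 12.0000 19.0000 25.0000] v=[0.0000 0.0000 0.0000 0.0000]
Step 1: x=[6.8750 12.5000 18.7500 25.0000] v=[-0.5000 2.0000 -1.0000 0.0000]
Step 2: x=[6.7031 13.1563 18.5000 24.9375] v=[-0.6875 2.6250 -1.0000 -0.2500]
Step 3: x=[6.5879 13.5352 18.5235 24.7656] v=[-0.4609 1.5155 0.0938 -0.6875]
Step 4: x=[6.5911 13.4243 18.8604 24.5332] v=[0.0128 -0.4435 1.3476 -0.9296]
Step 5: x=[6.6985 12.9642 19.2565 24.3826] v=[0.4294 -1.8406 1.5843 -0.6024]
Max displacement = 1.5352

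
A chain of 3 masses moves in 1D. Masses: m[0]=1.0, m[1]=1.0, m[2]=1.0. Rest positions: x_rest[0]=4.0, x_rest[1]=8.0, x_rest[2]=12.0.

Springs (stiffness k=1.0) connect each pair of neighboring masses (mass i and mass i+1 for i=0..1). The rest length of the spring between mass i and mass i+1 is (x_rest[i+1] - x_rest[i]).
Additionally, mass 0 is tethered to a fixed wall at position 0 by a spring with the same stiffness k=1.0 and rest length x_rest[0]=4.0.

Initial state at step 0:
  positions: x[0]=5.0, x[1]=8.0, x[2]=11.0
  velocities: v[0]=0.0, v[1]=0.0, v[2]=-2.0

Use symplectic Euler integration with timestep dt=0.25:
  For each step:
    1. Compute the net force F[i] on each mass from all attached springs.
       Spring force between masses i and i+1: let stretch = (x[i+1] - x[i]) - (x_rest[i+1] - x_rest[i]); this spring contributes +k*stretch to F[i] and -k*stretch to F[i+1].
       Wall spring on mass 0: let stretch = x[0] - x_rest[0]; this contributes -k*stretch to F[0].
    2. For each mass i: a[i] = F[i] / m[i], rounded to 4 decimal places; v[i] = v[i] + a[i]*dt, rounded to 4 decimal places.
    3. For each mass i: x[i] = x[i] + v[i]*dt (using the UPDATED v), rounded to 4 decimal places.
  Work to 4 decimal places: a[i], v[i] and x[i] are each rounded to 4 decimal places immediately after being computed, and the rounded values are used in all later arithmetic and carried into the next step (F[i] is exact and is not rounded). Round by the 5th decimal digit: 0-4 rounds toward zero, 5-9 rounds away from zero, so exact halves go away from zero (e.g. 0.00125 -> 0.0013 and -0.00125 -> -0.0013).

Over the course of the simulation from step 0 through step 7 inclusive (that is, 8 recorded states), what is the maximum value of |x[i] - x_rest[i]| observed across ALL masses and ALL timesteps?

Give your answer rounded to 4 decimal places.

Answer: 2.1507

Derivation:
Step 0: x=[5.0000 8.0000 11.0000] v=[0.0000 0.0000 -2.0000]
Step 1: x=[4.8750 8.0000 10.5625] v=[-0.5000 0.0000 -1.7500]
Step 2: x=[4.6406 7.9649 10.2149] v=[-0.9375 -0.1406 -1.3906]
Step 3: x=[4.3240 7.8626 9.9766] v=[-1.2666 -0.4092 -0.9531]
Step 4: x=[3.9583 7.6713 9.8562] v=[-1.4630 -0.7654 -0.4816]
Step 5: x=[3.5772 7.3845 9.8493] v=[-1.5243 -1.1474 -0.0278]
Step 6: x=[3.2105 7.0138 9.9383] v=[-1.4668 -1.4830 0.3560]
Step 7: x=[2.8809 6.5881 10.0945] v=[-1.3186 -1.7027 0.6249]
Max displacement = 2.1507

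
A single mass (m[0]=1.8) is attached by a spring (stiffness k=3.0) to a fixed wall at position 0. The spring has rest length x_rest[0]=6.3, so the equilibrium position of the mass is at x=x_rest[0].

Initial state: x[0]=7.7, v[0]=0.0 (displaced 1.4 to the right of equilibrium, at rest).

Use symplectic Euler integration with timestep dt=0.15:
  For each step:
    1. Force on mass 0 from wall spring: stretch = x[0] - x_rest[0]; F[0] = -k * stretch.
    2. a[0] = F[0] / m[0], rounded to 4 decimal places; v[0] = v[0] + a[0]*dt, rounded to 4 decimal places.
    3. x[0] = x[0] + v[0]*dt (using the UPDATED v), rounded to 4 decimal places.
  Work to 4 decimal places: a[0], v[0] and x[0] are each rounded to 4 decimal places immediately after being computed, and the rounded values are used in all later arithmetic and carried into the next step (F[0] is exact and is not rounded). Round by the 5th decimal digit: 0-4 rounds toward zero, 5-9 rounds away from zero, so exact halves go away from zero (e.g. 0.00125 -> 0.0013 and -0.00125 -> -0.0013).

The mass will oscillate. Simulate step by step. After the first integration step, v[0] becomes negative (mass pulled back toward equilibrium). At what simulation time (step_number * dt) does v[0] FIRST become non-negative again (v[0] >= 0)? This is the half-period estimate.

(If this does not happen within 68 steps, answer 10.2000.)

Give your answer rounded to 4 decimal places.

Answer: 2.5500

Derivation:
Step 0: x=[7.7000] v=[0.0000]
Step 1: x=[7.6475] v=[-0.3500]
Step 2: x=[7.5445] v=[-0.6869]
Step 3: x=[7.3948] v=[-0.9980]
Step 4: x=[7.2040] v=[-1.2717]
Step 5: x=[6.9793] v=[-1.4977]
Step 6: x=[6.7292] v=[-1.6675]
Step 7: x=[6.4630] v=[-1.7748]
Step 8: x=[6.1907] v=[-1.8156]
Step 9: x=[5.9225] v=[-1.7883]
Step 10: x=[5.6684] v=[-1.6939]
Step 11: x=[5.4380] v=[-1.5360]
Step 12: x=[5.2399] v=[-1.3205]
Step 13: x=[5.0816] v=[-1.0555]
Step 14: x=[4.9690] v=[-0.7509]
Step 15: x=[4.9063] v=[-0.4182]
Step 16: x=[4.8958] v=[-0.0698]
Step 17: x=[4.9380] v=[0.2812]
First v>=0 after going negative at step 17, time=2.5500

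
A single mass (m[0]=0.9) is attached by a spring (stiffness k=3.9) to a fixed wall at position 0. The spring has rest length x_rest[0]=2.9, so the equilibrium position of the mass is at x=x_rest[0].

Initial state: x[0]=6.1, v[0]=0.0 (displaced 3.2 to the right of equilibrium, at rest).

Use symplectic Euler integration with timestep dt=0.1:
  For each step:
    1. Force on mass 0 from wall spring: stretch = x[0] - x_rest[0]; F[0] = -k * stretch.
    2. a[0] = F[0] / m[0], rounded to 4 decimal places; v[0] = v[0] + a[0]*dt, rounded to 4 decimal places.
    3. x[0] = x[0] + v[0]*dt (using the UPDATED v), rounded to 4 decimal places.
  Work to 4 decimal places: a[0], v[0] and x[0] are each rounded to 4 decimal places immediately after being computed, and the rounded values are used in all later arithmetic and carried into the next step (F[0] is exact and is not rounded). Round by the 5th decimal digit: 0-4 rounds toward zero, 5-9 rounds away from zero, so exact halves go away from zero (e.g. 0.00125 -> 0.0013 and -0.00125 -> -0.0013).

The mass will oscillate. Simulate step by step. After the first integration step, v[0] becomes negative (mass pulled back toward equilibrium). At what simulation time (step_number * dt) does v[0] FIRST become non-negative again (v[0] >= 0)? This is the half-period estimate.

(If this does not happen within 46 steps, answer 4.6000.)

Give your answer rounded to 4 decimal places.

Step 0: x=[6.1000] v=[0.0000]
Step 1: x=[5.9613] v=[-1.3867]
Step 2: x=[5.6900] v=[-2.7133]
Step 3: x=[5.2978] v=[-3.9223]
Step 4: x=[4.8017] v=[-4.9614]
Step 5: x=[4.2232] v=[-5.7855]
Step 6: x=[3.5873] v=[-6.3589]
Step 7: x=[2.9216] v=[-6.6567]
Step 8: x=[2.2550] v=[-6.6661]
Step 9: x=[1.6163] v=[-6.3866]
Step 10: x=[1.0333] v=[-5.8303]
Step 11: x=[0.5312] v=[-5.0214]
Step 12: x=[0.1317] v=[-3.9949]
Step 13: x=[-0.1478] v=[-2.7953]
Step 14: x=[-0.2953] v=[-1.4746]
Step 15: x=[-0.3043] v=[-0.0900]
Step 16: x=[-0.1745] v=[1.2985]
First v>=0 after going negative at step 16, time=1.6000

Answer: 1.6000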